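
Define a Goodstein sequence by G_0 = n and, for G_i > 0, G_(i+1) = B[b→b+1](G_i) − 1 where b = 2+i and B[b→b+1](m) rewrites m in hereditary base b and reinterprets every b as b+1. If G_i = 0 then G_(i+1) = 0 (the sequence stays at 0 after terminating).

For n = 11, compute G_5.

5764801

[0] 11 ≡ 2^(2 + 1) + 2 + 1 (base 2). Lift 3: 85. −1: 84.
[1] 84 ≡ 3^(3 + 1) + 3 (base 3). Lift 4: 1028. −1: 1027.
[2] 1027 ≡ 4^(4 + 1) + 3 (base 4). Lift 5: 15628. −1: 15627.
[3] 15627 ≡ 5^(5 + 1) + 2 (base 5). Lift 6: 279938. −1: 279937.
[4] 279937 ≡ 6^(6 + 1) + 1 (base 6). Lift 7: 5764802. −1: 5764801.
[5] 5764801 ≡ 7^(7 + 1) (base 7). Lift 8: 134217728. −1: 134217727.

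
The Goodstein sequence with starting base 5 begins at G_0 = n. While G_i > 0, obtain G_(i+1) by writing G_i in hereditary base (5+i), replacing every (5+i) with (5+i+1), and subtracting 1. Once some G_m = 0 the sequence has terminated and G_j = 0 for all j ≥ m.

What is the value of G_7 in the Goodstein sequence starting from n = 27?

[0] 27 ≡ 5^2 + 2 (base 5). Lift 6: 38. −1: 37.
[1] 37 ≡ 6^2 + 1 (base 6). Lift 7: 50. −1: 49.
[2] 49 ≡ 7^2 (base 7). Lift 8: 64. −1: 63.
[3] 63 ≡ 7·8 + 7 (base 8). Lift 9: 70. −1: 69.
[4] 69 ≡ 7·9 + 6 (base 9). Lift 10: 76. −1: 75.
[5] 75 ≡ 7·10 + 5 (base 10). Lift 11: 82. −1: 81.
[6] 81 ≡ 7·11 + 4 (base 11). Lift 12: 88. −1: 87.
[7] 87 ≡ 7·12 + 3 (base 12). Lift 13: 94. −1: 93.

87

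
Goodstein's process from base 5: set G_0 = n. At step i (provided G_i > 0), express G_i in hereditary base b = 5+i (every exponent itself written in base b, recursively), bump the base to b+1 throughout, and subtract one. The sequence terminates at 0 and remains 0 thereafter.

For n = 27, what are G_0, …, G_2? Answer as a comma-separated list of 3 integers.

27, 37, 49

G_0 = 27. HB_5(27) = 5^2 + 2. Bump = 38. G_1 = 37.
G_1 = 37. HB_6(37) = 6^2 + 1. Bump = 50. G_2 = 49.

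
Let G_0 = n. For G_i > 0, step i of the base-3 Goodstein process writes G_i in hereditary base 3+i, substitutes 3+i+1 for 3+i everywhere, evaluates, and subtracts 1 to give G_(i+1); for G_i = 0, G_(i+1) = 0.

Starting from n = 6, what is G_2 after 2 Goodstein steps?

i=0: 6 = 2·3 (b=3); 3→4: 2·4 = 8; 8−1 = 7
i=1: 7 = 4 + 3 (b=4); 4→5: 5 + 3 = 8; 8−1 = 7
i=2: 7 = 5 + 2 (b=5); 5→6: 6 + 2 = 8; 8−1 = 7

7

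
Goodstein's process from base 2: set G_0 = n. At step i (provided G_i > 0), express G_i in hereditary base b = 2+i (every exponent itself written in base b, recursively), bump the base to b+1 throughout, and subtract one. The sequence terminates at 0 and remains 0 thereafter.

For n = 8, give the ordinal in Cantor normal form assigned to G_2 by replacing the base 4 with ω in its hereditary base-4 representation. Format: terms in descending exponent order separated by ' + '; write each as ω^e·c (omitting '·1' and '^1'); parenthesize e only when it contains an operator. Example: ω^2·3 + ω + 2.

G_0=8  [base 2] 2^(2 + 1)  →[2↦3]→  3^(3 + 1) = 81  −1 ⇒ G_1=80
G_1=80  [base 3] 2·3^3 + 2·3^2 + 2·3 + 2  →[3↦4]→  2·4^4 + 2·4^2 + 2·4 + 2 = 554  −1 ⇒ G_2=553

ω^ω·2 + ω^2·2 + ω·2 + 1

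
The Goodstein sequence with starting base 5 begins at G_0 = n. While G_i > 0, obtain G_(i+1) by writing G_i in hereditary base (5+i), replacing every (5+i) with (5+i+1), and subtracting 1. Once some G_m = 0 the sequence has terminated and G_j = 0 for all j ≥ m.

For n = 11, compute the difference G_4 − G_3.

0

base 5: 11 = 2·5 + 1; at 6: 2·6 + 1 = 13; next = 12
base 6: 12 = 2·6; at 7: 2·7 = 14; next = 13
base 7: 13 = 7 + 6; at 8: 8 + 6 = 14; next = 13
base 8: 13 = 8 + 5; at 9: 9 + 5 = 14; next = 13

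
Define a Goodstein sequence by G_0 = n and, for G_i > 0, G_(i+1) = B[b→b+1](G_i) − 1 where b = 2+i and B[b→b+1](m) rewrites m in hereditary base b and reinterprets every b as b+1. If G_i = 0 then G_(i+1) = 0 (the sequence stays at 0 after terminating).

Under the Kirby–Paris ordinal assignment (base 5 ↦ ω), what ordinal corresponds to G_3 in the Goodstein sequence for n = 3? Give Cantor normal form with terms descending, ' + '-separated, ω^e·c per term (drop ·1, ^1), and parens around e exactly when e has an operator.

2

[0] 3 ≡ 2 + 1 (base 2). Lift 3: 4. −1: 3.
[1] 3 ≡ 3 (base 3). Lift 4: 4. −1: 3.
[2] 3 ≡ 3 (base 4). Lift 5: 3. −1: 2.
[3] 2 ≡ 2 (base 5). Lift 6: 2. −1: 1.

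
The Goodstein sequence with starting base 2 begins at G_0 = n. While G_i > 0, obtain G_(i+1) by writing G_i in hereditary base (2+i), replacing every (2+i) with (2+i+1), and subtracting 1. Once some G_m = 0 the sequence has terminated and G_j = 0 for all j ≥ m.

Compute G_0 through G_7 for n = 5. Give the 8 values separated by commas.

base 2: 5 = 2^2 + 1; at 3: 3^3 + 1 = 28; next = 27
base 3: 27 = 3^3; at 4: 4^4 = 256; next = 255
base 4: 255 = 3·4^3 + 3·4^2 + 3·4 + 3; at 5: 3·5^3 + 3·5^2 + 3·5 + 3 = 468; next = 467
base 5: 467 = 3·5^3 + 3·5^2 + 3·5 + 2; at 6: 3·6^3 + 3·6^2 + 3·6 + 2 = 776; next = 775
base 6: 775 = 3·6^3 + 3·6^2 + 3·6 + 1; at 7: 3·7^3 + 3·7^2 + 3·7 + 1 = 1198; next = 1197
base 7: 1197 = 3·7^3 + 3·7^2 + 3·7; at 8: 3·8^3 + 3·8^2 + 3·8 = 1752; next = 1751
base 8: 1751 = 3·8^3 + 3·8^2 + 2·8 + 7; at 9: 3·9^3 + 3·9^2 + 2·9 + 7 = 2455; next = 2454

5, 27, 255, 467, 775, 1197, 1751, 2454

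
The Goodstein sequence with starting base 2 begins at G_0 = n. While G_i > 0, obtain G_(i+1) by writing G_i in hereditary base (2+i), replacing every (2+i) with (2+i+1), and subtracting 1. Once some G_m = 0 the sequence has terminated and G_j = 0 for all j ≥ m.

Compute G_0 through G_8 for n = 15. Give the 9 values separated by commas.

15, 111, 1283, 18752, 326593, 6588344, 150994943, 3524450280, 100077777775

[0] 15 ≡ 2^(2 + 1) + 2^2 + 2 + 1 (base 2). Lift 3: 112. −1: 111.
[1] 111 ≡ 3^(3 + 1) + 3^3 + 3 (base 3). Lift 4: 1284. −1: 1283.
[2] 1283 ≡ 4^(4 + 1) + 4^4 + 3 (base 4). Lift 5: 18753. −1: 18752.
[3] 18752 ≡ 5^(5 + 1) + 5^5 + 2 (base 5). Lift 6: 326594. −1: 326593.
[4] 326593 ≡ 6^(6 + 1) + 6^6 + 1 (base 6). Lift 7: 6588345. −1: 6588344.
[5] 6588344 ≡ 7^(7 + 1) + 7^7 (base 7). Lift 8: 150994944. −1: 150994943.
[6] 150994943 ≡ 8^(8 + 1) + 7·8^7 + 7·8^6 + 7·8^5 + 7·8^4 + 7·8^3 + 7·8^2 + 7·8 + 7 (base 8). Lift 9: 3524450281. −1: 3524450280.
[7] 3524450280 ≡ 9^(9 + 1) + 7·9^7 + 7·9^6 + 7·9^5 + 7·9^4 + 7·9^3 + 7·9^2 + 7·9 + 6 (base 9). Lift 10: 100077777776. −1: 100077777775.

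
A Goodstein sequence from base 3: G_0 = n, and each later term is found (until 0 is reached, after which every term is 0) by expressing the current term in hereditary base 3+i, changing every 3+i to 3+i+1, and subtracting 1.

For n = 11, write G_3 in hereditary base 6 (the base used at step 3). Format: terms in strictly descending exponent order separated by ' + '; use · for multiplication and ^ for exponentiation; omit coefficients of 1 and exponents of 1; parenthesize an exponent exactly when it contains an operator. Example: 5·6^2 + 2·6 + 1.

11 —HB3→ 3^2 + 2 —bump→ 4^2 + 2 = 18 —(−1)→ 17
17 —HB4→ 4^2 + 1 —bump→ 5^2 + 1 = 26 —(−1)→ 25
25 —HB5→ 5^2 —bump→ 6^2 = 36 —(−1)→ 35

5·6 + 5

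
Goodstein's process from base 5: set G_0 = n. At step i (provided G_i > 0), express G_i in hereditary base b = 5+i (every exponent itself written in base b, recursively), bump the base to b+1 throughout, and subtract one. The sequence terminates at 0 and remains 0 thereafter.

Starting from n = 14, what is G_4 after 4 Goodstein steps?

14 —HB5→ 2·5 + 4 —bump→ 2·6 + 4 = 16 —(−1)→ 15
15 —HB6→ 2·6 + 3 —bump→ 2·7 + 3 = 17 —(−1)→ 16
16 —HB7→ 2·7 + 2 —bump→ 2·8 + 2 = 18 —(−1)→ 17
17 —HB8→ 2·8 + 1 —bump→ 2·9 + 1 = 19 —(−1)→ 18

18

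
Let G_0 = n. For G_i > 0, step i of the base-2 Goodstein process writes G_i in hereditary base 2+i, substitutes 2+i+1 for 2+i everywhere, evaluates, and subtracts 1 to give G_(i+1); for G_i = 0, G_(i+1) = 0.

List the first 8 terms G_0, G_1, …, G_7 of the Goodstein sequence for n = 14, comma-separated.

14, 110, 1281, 18750, 326591, 5862840, 134404971, 3487116548

[0] 14 ≡ 2^(2 + 1) + 2^2 + 2 (base 2). Lift 3: 111. −1: 110.
[1] 110 ≡ 3^(3 + 1) + 3^3 + 2 (base 3). Lift 4: 1282. −1: 1281.
[2] 1281 ≡ 4^(4 + 1) + 4^4 + 1 (base 4). Lift 5: 18751. −1: 18750.
[3] 18750 ≡ 5^(5 + 1) + 5^5 (base 5). Lift 6: 326592. −1: 326591.
[4] 326591 ≡ 6^(6 + 1) + 5·6^5 + 5·6^4 + 5·6^3 + 5·6^2 + 5·6 + 5 (base 6). Lift 7: 5862841. −1: 5862840.
[5] 5862840 ≡ 7^(7 + 1) + 5·7^5 + 5·7^4 + 5·7^3 + 5·7^2 + 5·7 + 4 (base 7). Lift 8: 134404972. −1: 134404971.
[6] 134404971 ≡ 8^(8 + 1) + 5·8^5 + 5·8^4 + 5·8^3 + 5·8^2 + 5·8 + 3 (base 8). Lift 9: 3487116549. −1: 3487116548.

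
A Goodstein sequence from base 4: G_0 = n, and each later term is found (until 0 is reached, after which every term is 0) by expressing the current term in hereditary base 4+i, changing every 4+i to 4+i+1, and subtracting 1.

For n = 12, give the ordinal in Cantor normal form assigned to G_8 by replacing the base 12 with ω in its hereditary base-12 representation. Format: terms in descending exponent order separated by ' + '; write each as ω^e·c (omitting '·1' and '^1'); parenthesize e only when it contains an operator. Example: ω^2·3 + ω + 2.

[0] 12 ≡ 3·4 (base 4). Lift 5: 15. −1: 14.
[1] 14 ≡ 2·5 + 4 (base 5). Lift 6: 16. −1: 15.
[2] 15 ≡ 2·6 + 3 (base 6). Lift 7: 17. −1: 16.
[3] 16 ≡ 2·7 + 2 (base 7). Lift 8: 18. −1: 17.
[4] 17 ≡ 2·8 + 1 (base 8). Lift 9: 19. −1: 18.
[5] 18 ≡ 2·9 (base 9). Lift 10: 20. −1: 19.
[6] 19 ≡ 10 + 9 (base 10). Lift 11: 20. −1: 19.
[7] 19 ≡ 11 + 8 (base 11). Lift 12: 20. −1: 19.

ω + 7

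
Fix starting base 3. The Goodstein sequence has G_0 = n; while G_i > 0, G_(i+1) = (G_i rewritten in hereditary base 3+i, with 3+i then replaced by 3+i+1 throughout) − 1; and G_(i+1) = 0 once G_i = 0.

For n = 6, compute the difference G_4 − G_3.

0

i=0: 6 = 2·3 (b=3); 3→4: 2·4 = 8; 8−1 = 7
i=1: 7 = 4 + 3 (b=4); 4→5: 5 + 3 = 8; 8−1 = 7
i=2: 7 = 5 + 2 (b=5); 5→6: 6 + 2 = 8; 8−1 = 7
i=3: 7 = 6 + 1 (b=6); 6→7: 7 + 1 = 8; 8−1 = 7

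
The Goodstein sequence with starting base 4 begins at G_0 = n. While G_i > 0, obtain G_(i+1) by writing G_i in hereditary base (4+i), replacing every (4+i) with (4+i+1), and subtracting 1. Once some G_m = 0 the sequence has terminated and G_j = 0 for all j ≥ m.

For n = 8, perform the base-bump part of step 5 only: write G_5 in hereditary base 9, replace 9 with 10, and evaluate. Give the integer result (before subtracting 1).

10

base 4: 8 = 2·4; at 5: 2·5 = 10; next = 9
base 5: 9 = 5 + 4; at 6: 6 + 4 = 10; next = 9
base 6: 9 = 6 + 3; at 7: 7 + 3 = 10; next = 9
base 7: 9 = 7 + 2; at 8: 8 + 2 = 10; next = 9
base 8: 9 = 8 + 1; at 9: 9 + 1 = 10; next = 9
base 9: 9 = 9; at 10: 10 = 10; next = 9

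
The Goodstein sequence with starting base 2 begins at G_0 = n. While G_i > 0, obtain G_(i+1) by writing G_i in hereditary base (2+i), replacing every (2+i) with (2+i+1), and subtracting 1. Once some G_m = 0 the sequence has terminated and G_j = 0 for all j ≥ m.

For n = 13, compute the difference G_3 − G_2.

14813

G_0=13  [base 2] 2^(2 + 1) + 2^2 + 1  →[2↦3]→  3^(3 + 1) + 3^3 + 1 = 109  −1 ⇒ G_1=108
G_1=108  [base 3] 3^(3 + 1) + 3^3  →[3↦4]→  4^(4 + 1) + 4^4 = 1280  −1 ⇒ G_2=1279
G_2=1279  [base 4] 4^(4 + 1) + 3·4^3 + 3·4^2 + 3·4 + 3  →[4↦5]→  5^(5 + 1) + 3·5^3 + 3·5^2 + 3·5 + 3 = 16093  −1 ⇒ G_3=16092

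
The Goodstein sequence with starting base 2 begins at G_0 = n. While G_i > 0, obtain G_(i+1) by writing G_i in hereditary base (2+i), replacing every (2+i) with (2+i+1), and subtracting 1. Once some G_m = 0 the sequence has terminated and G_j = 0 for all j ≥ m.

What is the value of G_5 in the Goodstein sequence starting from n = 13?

5765998

step 0: 13 = 2^(2 + 1) + 2^2 + 1; sub 3 for 2: 3^(3 + 1) + 3^3 + 1; = 109; G_1 = 109−1 = 108
step 1: 108 = 3^(3 + 1) + 3^3; sub 4 for 3: 4^(4 + 1) + 4^4; = 1280; G_2 = 1280−1 = 1279
step 2: 1279 = 4^(4 + 1) + 3·4^3 + 3·4^2 + 3·4 + 3; sub 5 for 4: 5^(5 + 1) + 3·5^3 + 3·5^2 + 3·5 + 3; = 16093; G_3 = 16093−1 = 16092
step 3: 16092 = 5^(5 + 1) + 3·5^3 + 3·5^2 + 3·5 + 2; sub 6 for 5: 6^(6 + 1) + 3·6^3 + 3·6^2 + 3·6 + 2; = 280712; G_4 = 280712−1 = 280711
step 4: 280711 = 6^(6 + 1) + 3·6^3 + 3·6^2 + 3·6 + 1; sub 7 for 6: 7^(7 + 1) + 3·7^3 + 3·7^2 + 3·7 + 1; = 5765999; G_5 = 5765999−1 = 5765998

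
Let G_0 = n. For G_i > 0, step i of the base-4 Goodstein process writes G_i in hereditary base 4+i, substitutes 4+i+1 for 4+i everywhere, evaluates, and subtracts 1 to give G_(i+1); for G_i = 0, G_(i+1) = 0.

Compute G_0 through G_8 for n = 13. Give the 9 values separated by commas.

(0) 13|_4 = 3·4 + 1 ↦ 3·5 + 1|_5 = 16 ⇒ 15
(1) 15|_5 = 3·5 ↦ 3·6|_6 = 18 ⇒ 17
(2) 17|_6 = 2·6 + 5 ↦ 2·7 + 5|_7 = 19 ⇒ 18
(3) 18|_7 = 2·7 + 4 ↦ 2·8 + 4|_8 = 20 ⇒ 19
(4) 19|_8 = 2·8 + 3 ↦ 2·9 + 3|_9 = 21 ⇒ 20
(5) 20|_9 = 2·9 + 2 ↦ 2·10 + 2|_10 = 22 ⇒ 21
(6) 21|_10 = 2·10 + 1 ↦ 2·11 + 1|_11 = 23 ⇒ 22
(7) 22|_11 = 2·11 ↦ 2·12|_12 = 24 ⇒ 23

13, 15, 17, 18, 19, 20, 21, 22, 23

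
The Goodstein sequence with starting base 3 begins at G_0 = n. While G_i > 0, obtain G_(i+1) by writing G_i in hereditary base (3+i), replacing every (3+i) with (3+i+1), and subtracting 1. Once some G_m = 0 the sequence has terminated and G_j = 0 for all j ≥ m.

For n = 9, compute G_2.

17

G_0=9  [base 3] 3^2  →[3↦4]→  4^2 = 16  −1 ⇒ G_1=15
G_1=15  [base 4] 3·4 + 3  →[4↦5]→  3·5 + 3 = 18  −1 ⇒ G_2=17
G_2=17  [base 5] 3·5 + 2  →[5↦6]→  3·6 + 2 = 20  −1 ⇒ G_3=19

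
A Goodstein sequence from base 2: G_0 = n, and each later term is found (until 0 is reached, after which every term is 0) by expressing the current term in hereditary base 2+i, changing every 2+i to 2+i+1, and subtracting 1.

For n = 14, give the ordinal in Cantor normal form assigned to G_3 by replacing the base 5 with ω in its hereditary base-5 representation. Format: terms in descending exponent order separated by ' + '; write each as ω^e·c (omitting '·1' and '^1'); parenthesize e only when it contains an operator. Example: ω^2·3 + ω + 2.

ω^(ω + 1) + ω^ω

14 —HB2→ 2^(2 + 1) + 2^2 + 2 —bump→ 3^(3 + 1) + 3^3 + 3 = 111 —(−1)→ 110
110 —HB3→ 3^(3 + 1) + 3^3 + 2 —bump→ 4^(4 + 1) + 4^4 + 2 = 1282 —(−1)→ 1281
1281 —HB4→ 4^(4 + 1) + 4^4 + 1 —bump→ 5^(5 + 1) + 5^5 + 1 = 18751 —(−1)→ 18750
18750 —HB5→ 5^(5 + 1) + 5^5 —bump→ 6^(6 + 1) + 6^6 = 326592 —(−1)→ 326591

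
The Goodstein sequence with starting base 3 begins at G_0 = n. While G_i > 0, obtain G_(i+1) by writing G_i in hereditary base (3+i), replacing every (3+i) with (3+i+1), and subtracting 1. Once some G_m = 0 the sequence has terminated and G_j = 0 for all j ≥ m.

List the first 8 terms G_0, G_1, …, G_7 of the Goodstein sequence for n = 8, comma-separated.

8, 9, 10, 11, 11, 11, 11, 11

i=0: 8 = 2·3 + 2 (b=3); 3→4: 2·4 + 2 = 10; 10−1 = 9
i=1: 9 = 2·4 + 1 (b=4); 4→5: 2·5 + 1 = 11; 11−1 = 10
i=2: 10 = 2·5 (b=5); 5→6: 2·6 = 12; 12−1 = 11
i=3: 11 = 6 + 5 (b=6); 6→7: 7 + 5 = 12; 12−1 = 11
i=4: 11 = 7 + 4 (b=7); 7→8: 8 + 4 = 12; 12−1 = 11
i=5: 11 = 8 + 3 (b=8); 8→9: 9 + 3 = 12; 12−1 = 11
i=6: 11 = 9 + 2 (b=9); 9→10: 10 + 2 = 12; 12−1 = 11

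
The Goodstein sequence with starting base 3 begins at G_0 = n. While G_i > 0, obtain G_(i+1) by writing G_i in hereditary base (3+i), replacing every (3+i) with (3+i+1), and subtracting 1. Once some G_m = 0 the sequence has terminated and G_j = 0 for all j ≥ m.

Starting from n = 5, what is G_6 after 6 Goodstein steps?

2

5 —HB3→ 3 + 2 —bump→ 4 + 2 = 6 —(−1)→ 5
5 —HB4→ 4 + 1 —bump→ 5 + 1 = 6 —(−1)→ 5
5 —HB5→ 5 —bump→ 6 = 6 —(−1)→ 5
5 —HB6→ 5 —bump→ 5 = 5 —(−1)→ 4
4 —HB7→ 4 —bump→ 4 = 4 —(−1)→ 3
3 —HB8→ 3 —bump→ 3 = 3 —(−1)→ 2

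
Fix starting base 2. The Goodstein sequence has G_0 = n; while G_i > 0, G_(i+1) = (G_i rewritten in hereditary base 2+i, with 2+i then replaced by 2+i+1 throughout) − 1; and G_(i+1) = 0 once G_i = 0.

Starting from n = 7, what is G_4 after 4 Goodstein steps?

7 —HB2→ 2^2 + 2 + 1 —bump→ 3^3 + 3 + 1 = 31 —(−1)→ 30
30 —HB3→ 3^3 + 3 —bump→ 4^4 + 4 = 260 —(−1)→ 259
259 —HB4→ 4^4 + 3 —bump→ 5^5 + 3 = 3128 —(−1)→ 3127
3127 —HB5→ 5^5 + 2 —bump→ 6^6 + 2 = 46658 —(−1)→ 46657
46657 —HB6→ 6^6 + 1 —bump→ 7^7 + 1 = 823544 —(−1)→ 823543

46657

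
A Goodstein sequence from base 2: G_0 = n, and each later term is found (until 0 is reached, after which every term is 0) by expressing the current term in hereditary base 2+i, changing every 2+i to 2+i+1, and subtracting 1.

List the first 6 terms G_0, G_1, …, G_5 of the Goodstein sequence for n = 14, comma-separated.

14, 110, 1281, 18750, 326591, 5862840

[0] 14 ≡ 2^(2 + 1) + 2^2 + 2 (base 2). Lift 3: 111. −1: 110.
[1] 110 ≡ 3^(3 + 1) + 3^3 + 2 (base 3). Lift 4: 1282. −1: 1281.
[2] 1281 ≡ 4^(4 + 1) + 4^4 + 1 (base 4). Lift 5: 18751. −1: 18750.
[3] 18750 ≡ 5^(5 + 1) + 5^5 (base 5). Lift 6: 326592. −1: 326591.
[4] 326591 ≡ 6^(6 + 1) + 5·6^5 + 5·6^4 + 5·6^3 + 5·6^2 + 5·6 + 5 (base 6). Lift 7: 5862841. −1: 5862840.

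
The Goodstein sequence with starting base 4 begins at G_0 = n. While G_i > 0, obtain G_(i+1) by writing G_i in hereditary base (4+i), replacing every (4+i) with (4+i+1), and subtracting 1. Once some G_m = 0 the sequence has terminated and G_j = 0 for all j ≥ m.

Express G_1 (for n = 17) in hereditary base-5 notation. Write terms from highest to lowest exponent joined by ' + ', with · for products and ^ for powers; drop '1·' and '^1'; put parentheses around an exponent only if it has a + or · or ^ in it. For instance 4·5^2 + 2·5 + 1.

5^2

step 0: 17 = 4^2 + 1; sub 5 for 4: 5^2 + 1; = 26; G_1 = 26−1 = 25
step 1: 25 = 5^2; sub 6 for 5: 6^2; = 36; G_2 = 36−1 = 35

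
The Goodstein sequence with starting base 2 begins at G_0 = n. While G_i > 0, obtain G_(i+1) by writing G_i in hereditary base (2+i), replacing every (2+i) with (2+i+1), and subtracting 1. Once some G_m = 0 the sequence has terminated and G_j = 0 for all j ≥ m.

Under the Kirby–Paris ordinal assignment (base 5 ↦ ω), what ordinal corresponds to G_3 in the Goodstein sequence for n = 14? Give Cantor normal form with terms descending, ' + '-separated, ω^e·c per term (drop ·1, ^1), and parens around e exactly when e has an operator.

i=0: 14 = 2^(2 + 1) + 2^2 + 2 (b=2); 2→3: 3^(3 + 1) + 3^3 + 3 = 111; 111−1 = 110
i=1: 110 = 3^(3 + 1) + 3^3 + 2 (b=3); 3→4: 4^(4 + 1) + 4^4 + 2 = 1282; 1282−1 = 1281
i=2: 1281 = 4^(4 + 1) + 4^4 + 1 (b=4); 4→5: 5^(5 + 1) + 5^5 + 1 = 18751; 18751−1 = 18750

ω^(ω + 1) + ω^ω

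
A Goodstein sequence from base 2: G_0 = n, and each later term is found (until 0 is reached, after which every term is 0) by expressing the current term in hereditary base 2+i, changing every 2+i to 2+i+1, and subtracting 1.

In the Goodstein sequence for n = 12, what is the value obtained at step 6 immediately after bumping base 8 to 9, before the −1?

G_0 = 12. HB_2(12) = 2^(2 + 1) + 2^2. Bump = 108. G_1 = 107.
G_1 = 107. HB_3(107) = 3^(3 + 1) + 2·3^2 + 2·3 + 2. Bump = 1066. G_2 = 1065.
G_2 = 1065. HB_4(1065) = 4^(4 + 1) + 2·4^2 + 2·4 + 1. Bump = 15686. G_3 = 15685.
G_3 = 15685. HB_5(15685) = 5^(5 + 1) + 2·5^2 + 2·5. Bump = 280020. G_4 = 280019.
G_4 = 280019. HB_6(280019) = 6^(6 + 1) + 2·6^2 + 6 + 5. Bump = 5764911. G_5 = 5764910.
G_5 = 5764910. HB_7(5764910) = 7^(7 + 1) + 2·7^2 + 7 + 4. Bump = 134217868. G_6 = 134217867.
G_6 = 134217867. HB_8(134217867) = 8^(8 + 1) + 2·8^2 + 8 + 3. Bump = 3486784575. G_7 = 3486784574.

3486784575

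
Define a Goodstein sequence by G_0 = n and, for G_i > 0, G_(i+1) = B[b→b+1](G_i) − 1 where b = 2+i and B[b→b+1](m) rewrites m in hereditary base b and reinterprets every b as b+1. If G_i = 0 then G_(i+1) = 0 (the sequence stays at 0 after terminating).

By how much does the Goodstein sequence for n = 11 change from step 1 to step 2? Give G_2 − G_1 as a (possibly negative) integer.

943

(0) 11|_2 = 2^(2 + 1) + 2 + 1 ↦ 3^(3 + 1) + 3 + 1|_3 = 85 ⇒ 84
(1) 84|_3 = 3^(3 + 1) + 3 ↦ 4^(4 + 1) + 4|_4 = 1028 ⇒ 1027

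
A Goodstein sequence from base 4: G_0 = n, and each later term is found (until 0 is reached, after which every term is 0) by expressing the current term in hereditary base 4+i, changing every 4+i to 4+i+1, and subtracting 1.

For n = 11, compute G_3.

(0) 11|_4 = 2·4 + 3 ↦ 2·5 + 3|_5 = 13 ⇒ 12
(1) 12|_5 = 2·5 + 2 ↦ 2·6 + 2|_6 = 14 ⇒ 13
(2) 13|_6 = 2·6 + 1 ↦ 2·7 + 1|_7 = 15 ⇒ 14
(3) 14|_7 = 2·7 ↦ 2·8|_8 = 16 ⇒ 15

14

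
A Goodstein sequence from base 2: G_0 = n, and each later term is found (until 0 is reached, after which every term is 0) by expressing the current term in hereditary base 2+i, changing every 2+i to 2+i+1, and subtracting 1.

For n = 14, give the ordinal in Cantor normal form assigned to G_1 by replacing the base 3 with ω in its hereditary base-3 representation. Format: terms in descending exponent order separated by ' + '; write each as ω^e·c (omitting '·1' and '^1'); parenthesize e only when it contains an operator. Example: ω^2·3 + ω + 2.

base 2: 14 = 2^(2 + 1) + 2^2 + 2; at 3: 3^(3 + 1) + 3^3 + 3 = 111; next = 110
base 3: 110 = 3^(3 + 1) + 3^3 + 2; at 4: 4^(4 + 1) + 4^4 + 2 = 1282; next = 1281

ω^(ω + 1) + ω^ω + 2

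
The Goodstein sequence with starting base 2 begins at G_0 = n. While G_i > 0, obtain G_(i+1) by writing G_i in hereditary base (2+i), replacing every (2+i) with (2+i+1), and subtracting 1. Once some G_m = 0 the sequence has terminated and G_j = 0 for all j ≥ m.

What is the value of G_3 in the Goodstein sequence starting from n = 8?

(0) 8|_2 = 2^(2 + 1) ↦ 3^(3 + 1)|_3 = 81 ⇒ 80
(1) 80|_3 = 2·3^3 + 2·3^2 + 2·3 + 2 ↦ 2·4^4 + 2·4^2 + 2·4 + 2|_4 = 554 ⇒ 553
(2) 553|_4 = 2·4^4 + 2·4^2 + 2·4 + 1 ↦ 2·5^5 + 2·5^2 + 2·5 + 1|_5 = 6311 ⇒ 6310

6310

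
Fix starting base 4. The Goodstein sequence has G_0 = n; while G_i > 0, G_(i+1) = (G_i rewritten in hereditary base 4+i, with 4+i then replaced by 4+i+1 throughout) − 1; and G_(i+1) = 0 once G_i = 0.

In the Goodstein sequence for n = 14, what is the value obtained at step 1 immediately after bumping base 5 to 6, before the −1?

base 4: 14 = 3·4 + 2; at 5: 3·5 + 2 = 17; next = 16
base 5: 16 = 3·5 + 1; at 6: 3·6 + 1 = 19; next = 18

19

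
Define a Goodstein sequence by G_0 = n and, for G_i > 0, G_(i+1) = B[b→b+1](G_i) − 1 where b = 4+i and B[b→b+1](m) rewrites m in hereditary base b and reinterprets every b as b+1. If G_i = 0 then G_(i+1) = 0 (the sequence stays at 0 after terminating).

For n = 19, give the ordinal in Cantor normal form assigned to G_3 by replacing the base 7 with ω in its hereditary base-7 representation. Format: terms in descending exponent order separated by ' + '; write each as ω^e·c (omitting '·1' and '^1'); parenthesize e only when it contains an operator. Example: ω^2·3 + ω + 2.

G_0 = 19. HB_4(19) = 4^2 + 3. Bump = 28. G_1 = 27.
G_1 = 27. HB_5(27) = 5^2 + 2. Bump = 38. G_2 = 37.
G_2 = 37. HB_6(37) = 6^2 + 1. Bump = 50. G_3 = 49.

ω^2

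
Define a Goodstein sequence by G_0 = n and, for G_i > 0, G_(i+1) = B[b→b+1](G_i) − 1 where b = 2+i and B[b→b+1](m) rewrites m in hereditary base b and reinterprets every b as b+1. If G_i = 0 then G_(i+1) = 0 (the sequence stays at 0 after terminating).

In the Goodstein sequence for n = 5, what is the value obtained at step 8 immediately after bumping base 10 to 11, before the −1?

(0) 5|_2 = 2^2 + 1 ↦ 3^3 + 1|_3 = 28 ⇒ 27
(1) 27|_3 = 3^3 ↦ 4^4|_4 = 256 ⇒ 255
(2) 255|_4 = 3·4^3 + 3·4^2 + 3·4 + 3 ↦ 3·5^3 + 3·5^2 + 3·5 + 3|_5 = 468 ⇒ 467
(3) 467|_5 = 3·5^3 + 3·5^2 + 3·5 + 2 ↦ 3·6^3 + 3·6^2 + 3·6 + 2|_6 = 776 ⇒ 775
(4) 775|_6 = 3·6^3 + 3·6^2 + 3·6 + 1 ↦ 3·7^3 + 3·7^2 + 3·7 + 1|_7 = 1198 ⇒ 1197
(5) 1197|_7 = 3·7^3 + 3·7^2 + 3·7 ↦ 3·8^3 + 3·8^2 + 3·8|_8 = 1752 ⇒ 1751
(6) 1751|_8 = 3·8^3 + 3·8^2 + 2·8 + 7 ↦ 3·9^3 + 3·9^2 + 2·9 + 7|_9 = 2455 ⇒ 2454
(7) 2454|_9 = 3·9^3 + 3·9^2 + 2·9 + 6 ↦ 3·10^3 + 3·10^2 + 2·10 + 6|_10 = 3326 ⇒ 3325
(8) 3325|_10 = 3·10^3 + 3·10^2 + 2·10 + 5 ↦ 3·11^3 + 3·11^2 + 2·11 + 5|_11 = 4383 ⇒ 4382

4383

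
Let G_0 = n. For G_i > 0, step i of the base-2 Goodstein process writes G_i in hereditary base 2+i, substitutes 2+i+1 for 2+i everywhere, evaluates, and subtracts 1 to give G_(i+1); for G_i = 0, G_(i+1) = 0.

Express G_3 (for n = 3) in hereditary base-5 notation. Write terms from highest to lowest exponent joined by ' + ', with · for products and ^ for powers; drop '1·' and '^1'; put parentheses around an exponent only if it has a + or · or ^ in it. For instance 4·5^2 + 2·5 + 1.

2

base 2: 3 = 2 + 1; at 3: 3 + 1 = 4; next = 3
base 3: 3 = 3; at 4: 4 = 4; next = 3
base 4: 3 = 3; at 5: 3 = 3; next = 2
base 5: 2 = 2; at 6: 2 = 2; next = 1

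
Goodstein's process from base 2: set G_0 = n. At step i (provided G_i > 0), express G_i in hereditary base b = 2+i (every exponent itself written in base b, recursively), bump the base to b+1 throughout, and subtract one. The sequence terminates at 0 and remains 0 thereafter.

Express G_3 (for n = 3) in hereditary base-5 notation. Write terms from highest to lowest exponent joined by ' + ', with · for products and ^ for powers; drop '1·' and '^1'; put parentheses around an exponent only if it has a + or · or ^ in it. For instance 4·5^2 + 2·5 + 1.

G_0=3  [base 2] 2 + 1  →[2↦3]→  3 + 1 = 4  −1 ⇒ G_1=3
G_1=3  [base 3] 3  →[3↦4]→  4 = 4  −1 ⇒ G_2=3
G_2=3  [base 4] 3  →[4↦5]→  3 = 3  −1 ⇒ G_3=2
G_3=2  [base 5] 2  →[5↦6]→  2 = 2  −1 ⇒ G_4=1

2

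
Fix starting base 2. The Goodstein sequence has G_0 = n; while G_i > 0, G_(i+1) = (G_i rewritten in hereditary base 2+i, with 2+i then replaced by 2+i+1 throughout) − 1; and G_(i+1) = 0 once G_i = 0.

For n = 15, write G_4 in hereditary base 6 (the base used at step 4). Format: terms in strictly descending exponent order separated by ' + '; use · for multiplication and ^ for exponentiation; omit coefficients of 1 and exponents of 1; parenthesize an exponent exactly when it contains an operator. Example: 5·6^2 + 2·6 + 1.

(0) 15|_2 = 2^(2 + 1) + 2^2 + 2 + 1 ↦ 3^(3 + 1) + 3^3 + 3 + 1|_3 = 112 ⇒ 111
(1) 111|_3 = 3^(3 + 1) + 3^3 + 3 ↦ 4^(4 + 1) + 4^4 + 4|_4 = 1284 ⇒ 1283
(2) 1283|_4 = 4^(4 + 1) + 4^4 + 3 ↦ 5^(5 + 1) + 5^5 + 3|_5 = 18753 ⇒ 18752
(3) 18752|_5 = 5^(5 + 1) + 5^5 + 2 ↦ 6^(6 + 1) + 6^6 + 2|_6 = 326594 ⇒ 326593
(4) 326593|_6 = 6^(6 + 1) + 6^6 + 1 ↦ 7^(7 + 1) + 7^7 + 1|_7 = 6588345 ⇒ 6588344

6^(6 + 1) + 6^6 + 1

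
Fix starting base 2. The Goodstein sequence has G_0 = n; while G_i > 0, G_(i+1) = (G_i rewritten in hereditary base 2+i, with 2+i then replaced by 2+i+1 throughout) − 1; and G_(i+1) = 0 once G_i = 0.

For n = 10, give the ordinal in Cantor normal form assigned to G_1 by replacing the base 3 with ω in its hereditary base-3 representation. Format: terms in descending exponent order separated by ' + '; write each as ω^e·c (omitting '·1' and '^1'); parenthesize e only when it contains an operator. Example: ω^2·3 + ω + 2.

base 2: 10 = 2^(2 + 1) + 2; at 3: 3^(3 + 1) + 3 = 84; next = 83
base 3: 83 = 3^(3 + 1) + 2; at 4: 4^(4 + 1) + 2 = 1026; next = 1025

ω^(ω + 1) + 2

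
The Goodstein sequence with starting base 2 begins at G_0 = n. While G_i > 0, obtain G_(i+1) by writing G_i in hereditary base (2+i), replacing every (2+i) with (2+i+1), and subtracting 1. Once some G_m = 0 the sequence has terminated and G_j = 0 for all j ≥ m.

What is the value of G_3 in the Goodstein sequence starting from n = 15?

18752

[0] 15 ≡ 2^(2 + 1) + 2^2 + 2 + 1 (base 2). Lift 3: 112. −1: 111.
[1] 111 ≡ 3^(3 + 1) + 3^3 + 3 (base 3). Lift 4: 1284. −1: 1283.
[2] 1283 ≡ 4^(4 + 1) + 4^4 + 3 (base 4). Lift 5: 18753. −1: 18752.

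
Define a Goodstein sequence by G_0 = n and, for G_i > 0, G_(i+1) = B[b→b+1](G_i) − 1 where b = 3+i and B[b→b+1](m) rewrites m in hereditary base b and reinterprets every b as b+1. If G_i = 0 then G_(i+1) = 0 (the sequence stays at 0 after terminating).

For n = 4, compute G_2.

(0) 4|_3 = 3 + 1 ↦ 4 + 1|_4 = 5 ⇒ 4
(1) 4|_4 = 4 ↦ 5|_5 = 5 ⇒ 4
(2) 4|_5 = 4 ↦ 4|_6 = 4 ⇒ 3

4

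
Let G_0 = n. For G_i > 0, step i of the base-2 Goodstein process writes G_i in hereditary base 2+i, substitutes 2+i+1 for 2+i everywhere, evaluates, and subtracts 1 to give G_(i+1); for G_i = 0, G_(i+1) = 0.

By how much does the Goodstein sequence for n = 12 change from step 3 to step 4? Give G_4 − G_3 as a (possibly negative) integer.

264334

base 2: 12 = 2^(2 + 1) + 2^2; at 3: 3^(3 + 1) + 3^3 = 108; next = 107
base 3: 107 = 3^(3 + 1) + 2·3^2 + 2·3 + 2; at 4: 4^(4 + 1) + 2·4^2 + 2·4 + 2 = 1066; next = 1065
base 4: 1065 = 4^(4 + 1) + 2·4^2 + 2·4 + 1; at 5: 5^(5 + 1) + 2·5^2 + 2·5 + 1 = 15686; next = 15685
base 5: 15685 = 5^(5 + 1) + 2·5^2 + 2·5; at 6: 6^(6 + 1) + 2·6^2 + 2·6 = 280020; next = 280019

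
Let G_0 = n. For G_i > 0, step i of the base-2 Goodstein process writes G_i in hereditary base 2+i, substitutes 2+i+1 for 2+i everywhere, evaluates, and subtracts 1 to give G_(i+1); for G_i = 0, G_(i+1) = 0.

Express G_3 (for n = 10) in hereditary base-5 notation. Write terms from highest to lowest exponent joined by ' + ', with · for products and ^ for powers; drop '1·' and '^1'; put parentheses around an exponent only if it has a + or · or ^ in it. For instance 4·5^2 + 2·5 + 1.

[0] 10 ≡ 2^(2 + 1) + 2 (base 2). Lift 3: 84. −1: 83.
[1] 83 ≡ 3^(3 + 1) + 2 (base 3). Lift 4: 1026. −1: 1025.
[2] 1025 ≡ 4^(4 + 1) + 1 (base 4). Lift 5: 15626. −1: 15625.

5^(5 + 1)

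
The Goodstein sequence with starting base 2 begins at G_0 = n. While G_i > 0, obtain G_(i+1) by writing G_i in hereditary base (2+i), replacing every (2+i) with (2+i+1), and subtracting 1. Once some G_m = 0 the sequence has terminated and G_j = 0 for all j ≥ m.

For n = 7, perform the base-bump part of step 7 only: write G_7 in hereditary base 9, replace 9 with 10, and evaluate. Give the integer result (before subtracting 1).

77777776

i=0: 7 = 2^2 + 2 + 1 (b=2); 2→3: 3^3 + 3 + 1 = 31; 31−1 = 30
i=1: 30 = 3^3 + 3 (b=3); 3→4: 4^4 + 4 = 260; 260−1 = 259
i=2: 259 = 4^4 + 3 (b=4); 4→5: 5^5 + 3 = 3128; 3128−1 = 3127
i=3: 3127 = 5^5 + 2 (b=5); 5→6: 6^6 + 2 = 46658; 46658−1 = 46657
i=4: 46657 = 6^6 + 1 (b=6); 6→7: 7^7 + 1 = 823544; 823544−1 = 823543
i=5: 823543 = 7^7 (b=7); 7→8: 8^8 = 16777216; 16777216−1 = 16777215
i=6: 16777215 = 7·8^7 + 7·8^6 + 7·8^5 + 7·8^4 + 7·8^3 + 7·8^2 + 7·8 + 7 (b=8); 8→9: 7·9^7 + 7·9^6 + 7·9^5 + 7·9^4 + 7·9^3 + 7·9^2 + 7·9 + 7 = 37665880; 37665880−1 = 37665879
i=7: 37665879 = 7·9^7 + 7·9^6 + 7·9^5 + 7·9^4 + 7·9^3 + 7·9^2 + 7·9 + 6 (b=9); 9→10: 7·10^7 + 7·10^6 + 7·10^5 + 7·10^4 + 7·10^3 + 7·10^2 + 7·10 + 6 = 77777776; 77777776−1 = 77777775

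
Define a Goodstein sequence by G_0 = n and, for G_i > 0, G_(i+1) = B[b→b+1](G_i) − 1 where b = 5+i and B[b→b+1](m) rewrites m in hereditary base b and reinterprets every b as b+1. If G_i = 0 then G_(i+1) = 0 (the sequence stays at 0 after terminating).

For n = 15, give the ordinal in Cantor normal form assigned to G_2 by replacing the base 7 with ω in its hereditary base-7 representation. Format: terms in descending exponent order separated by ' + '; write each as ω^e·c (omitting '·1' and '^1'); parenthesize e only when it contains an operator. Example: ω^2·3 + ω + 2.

ω·2 + 4

G_0 = 15. HB_5(15) = 3·5. Bump = 18. G_1 = 17.
G_1 = 17. HB_6(17) = 2·6 + 5. Bump = 19. G_2 = 18.
G_2 = 18. HB_7(18) = 2·7 + 4. Bump = 20. G_3 = 19.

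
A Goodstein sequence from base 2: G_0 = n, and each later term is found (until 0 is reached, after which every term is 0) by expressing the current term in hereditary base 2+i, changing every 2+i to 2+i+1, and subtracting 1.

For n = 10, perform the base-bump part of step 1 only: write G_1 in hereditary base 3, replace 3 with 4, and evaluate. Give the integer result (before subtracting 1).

1026

G_0=10  [base 2] 2^(2 + 1) + 2  →[2↦3]→  3^(3 + 1) + 3 = 84  −1 ⇒ G_1=83
G_1=83  [base 3] 3^(3 + 1) + 2  →[3↦4]→  4^(4 + 1) + 2 = 1026  −1 ⇒ G_2=1025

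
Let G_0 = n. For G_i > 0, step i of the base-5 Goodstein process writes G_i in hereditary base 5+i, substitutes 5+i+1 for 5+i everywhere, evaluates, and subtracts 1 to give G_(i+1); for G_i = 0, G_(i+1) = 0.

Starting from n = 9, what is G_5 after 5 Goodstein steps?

[0] 9 ≡ 5 + 4 (base 5). Lift 6: 10. −1: 9.
[1] 9 ≡ 6 + 3 (base 6). Lift 7: 10. −1: 9.
[2] 9 ≡ 7 + 2 (base 7). Lift 8: 10. −1: 9.
[3] 9 ≡ 8 + 1 (base 8). Lift 9: 10. −1: 9.
[4] 9 ≡ 9 (base 9). Lift 10: 10. −1: 9.

9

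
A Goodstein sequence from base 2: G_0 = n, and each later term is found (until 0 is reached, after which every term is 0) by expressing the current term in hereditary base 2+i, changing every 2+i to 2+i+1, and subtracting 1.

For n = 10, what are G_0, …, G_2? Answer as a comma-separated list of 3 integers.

(0) 10|_2 = 2^(2 + 1) + 2 ↦ 3^(3 + 1) + 3|_3 = 84 ⇒ 83
(1) 83|_3 = 3^(3 + 1) + 2 ↦ 4^(4 + 1) + 2|_4 = 1026 ⇒ 1025

10, 83, 1025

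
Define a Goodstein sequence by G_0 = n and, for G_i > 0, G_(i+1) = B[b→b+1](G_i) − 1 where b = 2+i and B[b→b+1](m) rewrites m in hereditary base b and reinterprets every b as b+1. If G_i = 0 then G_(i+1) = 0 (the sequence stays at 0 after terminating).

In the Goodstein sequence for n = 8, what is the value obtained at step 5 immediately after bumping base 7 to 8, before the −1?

33554572

[0] 8 ≡ 2^(2 + 1) (base 2). Lift 3: 81. −1: 80.
[1] 80 ≡ 2·3^3 + 2·3^2 + 2·3 + 2 (base 3). Lift 4: 554. −1: 553.
[2] 553 ≡ 2·4^4 + 2·4^2 + 2·4 + 1 (base 4). Lift 5: 6311. −1: 6310.
[3] 6310 ≡ 2·5^5 + 2·5^2 + 2·5 (base 5). Lift 6: 93396. −1: 93395.
[4] 93395 ≡ 2·6^6 + 2·6^2 + 6 + 5 (base 6). Lift 7: 1647196. −1: 1647195.
[5] 1647195 ≡ 2·7^7 + 2·7^2 + 7 + 4 (base 7). Lift 8: 33554572. −1: 33554571.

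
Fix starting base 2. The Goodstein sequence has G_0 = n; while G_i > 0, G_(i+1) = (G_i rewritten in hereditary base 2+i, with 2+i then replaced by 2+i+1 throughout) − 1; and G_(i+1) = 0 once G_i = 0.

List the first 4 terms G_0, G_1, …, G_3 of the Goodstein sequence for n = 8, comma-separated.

8, 80, 553, 6310

G_0 = 8. HB_2(8) = 2^(2 + 1). Bump = 81. G_1 = 80.
G_1 = 80. HB_3(80) = 2·3^3 + 2·3^2 + 2·3 + 2. Bump = 554. G_2 = 553.
G_2 = 553. HB_4(553) = 2·4^4 + 2·4^2 + 2·4 + 1. Bump = 6311. G_3 = 6310.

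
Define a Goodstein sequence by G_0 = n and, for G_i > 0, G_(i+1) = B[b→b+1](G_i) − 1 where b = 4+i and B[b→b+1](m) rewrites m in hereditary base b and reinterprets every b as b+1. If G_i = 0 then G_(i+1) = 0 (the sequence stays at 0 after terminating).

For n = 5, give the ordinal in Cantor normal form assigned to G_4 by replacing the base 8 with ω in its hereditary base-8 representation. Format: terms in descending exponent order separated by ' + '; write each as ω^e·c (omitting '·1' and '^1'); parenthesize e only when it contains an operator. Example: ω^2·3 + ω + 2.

5 —HB4→ 4 + 1 —bump→ 5 + 1 = 6 —(−1)→ 5
5 —HB5→ 5 —bump→ 6 = 6 —(−1)→ 5
5 —HB6→ 5 —bump→ 5 = 5 —(−1)→ 4
4 —HB7→ 4 —bump→ 4 = 4 —(−1)→ 3
3 —HB8→ 3 —bump→ 3 = 3 —(−1)→ 2

3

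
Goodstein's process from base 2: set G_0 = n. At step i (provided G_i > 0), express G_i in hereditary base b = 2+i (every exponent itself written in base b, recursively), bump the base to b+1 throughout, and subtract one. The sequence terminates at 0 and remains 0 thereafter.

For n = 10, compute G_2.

1025

base 2: 10 = 2^(2 + 1) + 2; at 3: 3^(3 + 1) + 3 = 84; next = 83
base 3: 83 = 3^(3 + 1) + 2; at 4: 4^(4 + 1) + 2 = 1026; next = 1025
base 4: 1025 = 4^(4 + 1) + 1; at 5: 5^(5 + 1) + 1 = 15626; next = 15625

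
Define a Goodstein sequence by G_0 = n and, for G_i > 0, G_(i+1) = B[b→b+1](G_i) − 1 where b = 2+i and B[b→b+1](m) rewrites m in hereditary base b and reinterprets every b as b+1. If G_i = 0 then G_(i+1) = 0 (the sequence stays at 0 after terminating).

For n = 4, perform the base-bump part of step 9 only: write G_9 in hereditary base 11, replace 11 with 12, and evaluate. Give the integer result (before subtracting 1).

300

base 2: 4 = 2^2; at 3: 3^3 = 27; next = 26
base 3: 26 = 2·3^2 + 2·3 + 2; at 4: 2·4^2 + 2·4 + 2 = 42; next = 41
base 4: 41 = 2·4^2 + 2·4 + 1; at 5: 2·5^2 + 2·5 + 1 = 61; next = 60
base 5: 60 = 2·5^2 + 2·5; at 6: 2·6^2 + 2·6 = 84; next = 83
base 6: 83 = 2·6^2 + 6 + 5; at 7: 2·7^2 + 7 + 5 = 110; next = 109
base 7: 109 = 2·7^2 + 7 + 4; at 8: 2·8^2 + 8 + 4 = 140; next = 139
base 8: 139 = 2·8^2 + 8 + 3; at 9: 2·9^2 + 9 + 3 = 174; next = 173
base 9: 173 = 2·9^2 + 9 + 2; at 10: 2·10^2 + 10 + 2 = 212; next = 211
base 10: 211 = 2·10^2 + 10 + 1; at 11: 2·11^2 + 11 + 1 = 254; next = 253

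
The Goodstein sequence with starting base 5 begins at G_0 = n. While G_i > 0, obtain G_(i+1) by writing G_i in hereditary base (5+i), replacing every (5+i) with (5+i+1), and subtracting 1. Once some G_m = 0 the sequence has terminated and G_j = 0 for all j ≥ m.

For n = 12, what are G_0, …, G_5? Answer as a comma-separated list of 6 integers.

(0) 12|_5 = 2·5 + 2 ↦ 2·6 + 2|_6 = 14 ⇒ 13
(1) 13|_6 = 2·6 + 1 ↦ 2·7 + 1|_7 = 15 ⇒ 14
(2) 14|_7 = 2·7 ↦ 2·8|_8 = 16 ⇒ 15
(3) 15|_8 = 8 + 7 ↦ 9 + 7|_9 = 16 ⇒ 15
(4) 15|_9 = 9 + 6 ↦ 10 + 6|_10 = 16 ⇒ 15

12, 13, 14, 15, 15, 15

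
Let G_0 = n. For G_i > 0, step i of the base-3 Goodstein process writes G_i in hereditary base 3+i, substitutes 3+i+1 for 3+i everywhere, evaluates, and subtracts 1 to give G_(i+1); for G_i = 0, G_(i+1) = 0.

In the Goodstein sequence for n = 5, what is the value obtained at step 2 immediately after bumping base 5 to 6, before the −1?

G_0 = 5. HB_3(5) = 3 + 2. Bump = 6. G_1 = 5.
G_1 = 5. HB_4(5) = 4 + 1. Bump = 6. G_2 = 5.
G_2 = 5. HB_5(5) = 5. Bump = 6. G_3 = 5.

6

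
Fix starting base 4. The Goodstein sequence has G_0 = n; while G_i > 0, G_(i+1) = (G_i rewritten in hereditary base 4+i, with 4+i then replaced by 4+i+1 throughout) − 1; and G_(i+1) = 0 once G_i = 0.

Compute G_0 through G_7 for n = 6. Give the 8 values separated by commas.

i=0: 6 = 4 + 2 (b=4); 4→5: 5 + 2 = 7; 7−1 = 6
i=1: 6 = 5 + 1 (b=5); 5→6: 6 + 1 = 7; 7−1 = 6
i=2: 6 = 6 (b=6); 6→7: 7 = 7; 7−1 = 6
i=3: 6 = 6 (b=7); 7→8: 6 = 6; 6−1 = 5
i=4: 5 = 5 (b=8); 8→9: 5 = 5; 5−1 = 4
i=5: 4 = 4 (b=9); 9→10: 4 = 4; 4−1 = 3
i=6: 3 = 3 (b=10); 10→11: 3 = 3; 3−1 = 2

6, 6, 6, 6, 5, 4, 3, 2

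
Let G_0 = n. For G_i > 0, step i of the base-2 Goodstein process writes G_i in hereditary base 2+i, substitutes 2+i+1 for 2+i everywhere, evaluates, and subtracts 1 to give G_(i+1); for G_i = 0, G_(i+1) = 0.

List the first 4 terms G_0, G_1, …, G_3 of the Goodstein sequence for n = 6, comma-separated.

6, 29, 257, 3125

G_0=6  [base 2] 2^2 + 2  →[2↦3]→  3^3 + 3 = 30  −1 ⇒ G_1=29
G_1=29  [base 3] 3^3 + 2  →[3↦4]→  4^4 + 2 = 258  −1 ⇒ G_2=257
G_2=257  [base 4] 4^4 + 1  →[4↦5]→  5^5 + 1 = 3126  −1 ⇒ G_3=3125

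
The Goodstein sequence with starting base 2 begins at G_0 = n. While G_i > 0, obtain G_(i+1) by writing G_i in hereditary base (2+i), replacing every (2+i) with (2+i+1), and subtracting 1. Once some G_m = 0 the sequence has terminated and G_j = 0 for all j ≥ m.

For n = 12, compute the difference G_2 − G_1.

958

12 —HB2→ 2^(2 + 1) + 2^2 —bump→ 3^(3 + 1) + 3^3 = 108 —(−1)→ 107
107 —HB3→ 3^(3 + 1) + 2·3^2 + 2·3 + 2 —bump→ 4^(4 + 1) + 2·4^2 + 2·4 + 2 = 1066 —(−1)→ 1065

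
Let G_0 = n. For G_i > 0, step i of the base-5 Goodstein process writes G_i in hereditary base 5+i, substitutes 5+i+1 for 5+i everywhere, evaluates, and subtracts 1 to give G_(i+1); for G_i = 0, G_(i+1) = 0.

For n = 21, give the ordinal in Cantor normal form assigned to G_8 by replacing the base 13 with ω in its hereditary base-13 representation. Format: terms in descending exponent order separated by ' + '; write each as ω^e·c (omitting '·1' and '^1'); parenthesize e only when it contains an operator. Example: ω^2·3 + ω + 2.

i=0: 21 = 4·5 + 1 (b=5); 5→6: 4·6 + 1 = 25; 25−1 = 24
i=1: 24 = 4·6 (b=6); 6→7: 4·7 = 28; 28−1 = 27
i=2: 27 = 3·7 + 6 (b=7); 7→8: 3·8 + 6 = 30; 30−1 = 29
i=3: 29 = 3·8 + 5 (b=8); 8→9: 3·9 + 5 = 32; 32−1 = 31
i=4: 31 = 3·9 + 4 (b=9); 9→10: 3·10 + 4 = 34; 34−1 = 33
i=5: 33 = 3·10 + 3 (b=10); 10→11: 3·11 + 3 = 36; 36−1 = 35
i=6: 35 = 3·11 + 2 (b=11); 11→12: 3·12 + 2 = 38; 38−1 = 37
i=7: 37 = 3·12 + 1 (b=12); 12→13: 3·13 + 1 = 40; 40−1 = 39
i=8: 39 = 3·13 (b=13); 13→14: 3·14 = 42; 42−1 = 41

ω·3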